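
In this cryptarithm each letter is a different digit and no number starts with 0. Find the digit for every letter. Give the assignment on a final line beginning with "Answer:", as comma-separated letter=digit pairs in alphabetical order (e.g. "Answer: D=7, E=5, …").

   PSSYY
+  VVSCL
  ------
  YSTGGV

Step 1. [col 1: Y + L ≡ V (mod 10)] L=6 is one option consistent with column 1 (Y + L ≡ V (mod 10), carry-in 0) — take it, so L=6.
Step 2. [col 1: Y + L ≡ V (mod 10)] no forcing yet in column 1 (carry-in 0); Y=1 is free and consistent — try it. So Y=1.
Step 3. [col 1: Y + L ≡ V (mod 10)] in column 1 we have Y+L≡V with carry-in 0; given Y=1, L=6 and digits 1,6 already taken and all letters distinct, that pins V to 7. So V=7.
Step 4. [col 2: Y + C ≡ G (mod 10)] C=3 is one option consistent with column 2 (Y + C ≡ G (mod 10), carry-in 0) — take it ⇒ C=3.
Step 5. [col 2: Y + C ≡ G (mod 10)] column 2 reads Y+C+carry(0)=G with Y=1, C=3; with digits 1,3,6,7 already taken and all letters distinct, the only value for G is 4, so G=4.
Step 6. [col 3: S + S ≡ G (mod 10)] column 3: given G=4, carry-in 0, and digits 1,3,4,6,7 already taken and all letters distinct, S+S≡G (mod 10) forces S=2, so S=2.
Step 7. [col 4: S + V ≡ T (mod 10)] from column 4 (S=2, V=7, carry-in 0, digits 1,2,3,4,6,7 already taken and all letters distinct): T must equal 9 ⇒ T=9.
Step 8. [col 5: P + V ≡ S (mod 10)] from column 5 (V=7, S=2, carry-in 0, digits 1,2,3,4,6,7,9 already taken and all letters distinct): P must equal 5. So P=5.

Answer: C=3, G=4, L=6, P=5, S=2, T=9, V=7, Y=1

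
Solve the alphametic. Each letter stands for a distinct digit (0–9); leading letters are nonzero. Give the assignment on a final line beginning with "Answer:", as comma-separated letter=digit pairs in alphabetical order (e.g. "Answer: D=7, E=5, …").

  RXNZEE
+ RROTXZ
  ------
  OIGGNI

Step 1. [col 1: E + Z ≡ I (mod 10)] no forcing yet in column 1 (carry-in 0); I=9 is free and consistent — try it. So I=9.
Step 2. [col 1: E + Z ≡ I (mod 10)] several values work for E in column 1 (E + Z ≡ I (mod 10), carry-in 0); try E=3. So E=3.
Step 3. [col 1: E + Z ≡ I (mod 10)] in column 1 we have E+Z≡I with carry-in 0; given E=3, I=9 and digits 3,9 already taken and all letters distinct, that pins Z to 6. So Z=6.
Step 4. [col 2: E + X ≡ N (mod 10)] N=0 is one option consistent with column 2 (E + X ≡ N (mod 10), carry-in 0) — take it ⇒ N=0.
Step 5. [col 2: E + X ≡ N (mod 10)] in column 2 we have E+X≡N with carry-in 0; given E=3, N=0 and digits 0,3,6,9 already taken and all letters distinct, that pins X to 7. So X=7.
Step 6. [col 3: Z + T ≡ G (mod 10)] column 3 (Z + T ≡ G (mod 10), carry-in 1) doesn't pin T yet; pick T=8 and continue ⇒ T=8.
Step 7. [col 3: Z + T ≡ G (mod 10)] column 3: given Z=6, T=8, carry-in 1, and digits 0,3,6,7,8,9 already taken and all letters distinct, Z+T≡G (mod 10) forces G=5 ⇒ G=5.
Step 8. [col 4: N + O ≡ G (mod 10)] column 4: given N=0, G=5, carry-in 1, and digits 0,3,5,6,7,8,9 already taken and all letters distinct, N+O≡G (mod 10) forces O=4, so O=4.
Step 9. [col 5: X + R ≡ I (mod 10)] column 5 reads X+R+carry(0)=I with X=7, I=9; with digits 0,3,4,5,6,7,8,9 already taken and all letters distinct, the only value for R is 2. So R=2.

Answer: E=3, G=5, I=9, N=0, O=4, R=2, T=8, X=7, Z=6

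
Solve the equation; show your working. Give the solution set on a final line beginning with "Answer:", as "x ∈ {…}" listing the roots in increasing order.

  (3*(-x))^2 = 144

Step 1. [(3*(-x))^2 = 144] √ both sides: 144 ≥ 0 gives two branches ⇒ sqrt: 3*(-x) = 12 or -12.
Step 2. [3*(-x) = 12 or -12] 3·(inner) — divide through by 3 ⇒ div: -x = 4 or -4.
Step 3. [-x = 4 or -4] LHS negated; negate both sides, so neg: x = -4 or 4.

Answer: x ∈ {-4, 4}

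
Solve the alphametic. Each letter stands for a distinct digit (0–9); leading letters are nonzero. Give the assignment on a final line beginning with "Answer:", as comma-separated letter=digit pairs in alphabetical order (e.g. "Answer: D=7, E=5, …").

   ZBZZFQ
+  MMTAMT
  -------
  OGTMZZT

Step 1. [col 1: Q + T ≡ T (mod 10)] in column 1 we have Q+T≡T with carry-in 0; given nothing yet and all letters distinct, none taken yet, that pins Q to 0 ⇒ Q=0.
Step 2. [col 1: Q + T ≡ T (mod 10)] no forcing yet in column 1 (carry-in 0); T=4 is free and consistent — try it ⇒ T=4.
Step 3. [col 2: F + M ≡ Z (mod 10)] column 2 (F + M ≡ Z (mod 10), carry-in 0) doesn't pin Z yet; pick Z=3 and continue ⇒ Z=3.
Step 4. [O] adding two 6-digit numbers gives at most 6+1 digits, and here it does — O is that final carry and must be 1. So O=1.
Step 5. [col 2: F + M ≡ Z (mod 10)] F=5 is one option consistent with column 2 (F + M ≡ Z (mod 10), carry-in 0) — take it ⇒ F=5.
Step 6. [col 2: F + M ≡ Z (mod 10)] in column 2 we have F+M≡Z with carry-in 0; given F=5, Z=3 and digits 0,1,3,4,5 already taken and all letters distinct, that pins M to 8 ⇒ M=8.
Step 7. [col 3: Z + A ≡ Z (mod 10)] column 3: given Z=3, carry-in 1, and digits 0,1,3,4,5,8 already taken and all letters distinct, Z+A≡Z (mod 10) forces A=9. So A=9.
Step 8. [col 5: B + M ≡ T (mod 10)] from column 5 (M=8, T=4, carry-in 0, digits 0,1,3,4,5,8,9 already taken and all letters distinct): B must equal 6 ⇒ B=6.
Step 9. [col 6: Z + M ≡ G (mod 10)] column 6 reads Z+M+carry(1)=G with Z=3, M=8; with digits 0,1,3,4,5,6,8,9 already taken and all letters distinct, the only value for G is 2. So G=2.

Answer: A=9, B=6, F=5, G=2, M=8, O=1, Q=0, T=4, Z=3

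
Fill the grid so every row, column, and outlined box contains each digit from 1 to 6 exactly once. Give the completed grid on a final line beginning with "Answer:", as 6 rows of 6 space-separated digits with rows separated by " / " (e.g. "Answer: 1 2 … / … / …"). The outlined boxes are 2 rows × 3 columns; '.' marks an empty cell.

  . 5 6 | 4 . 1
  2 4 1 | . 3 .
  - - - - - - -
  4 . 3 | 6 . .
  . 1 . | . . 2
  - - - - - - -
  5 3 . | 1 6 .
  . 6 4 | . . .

Step 1. [r3c6∈{5}] r3c6 has the single candidate 5. So r3c6=5.
Step 2. [r6c4∈{2,3,5}] in col 4, 2 fits only at r6c4 ⇒ r6c4=2.
Step 3. [r1c1∈{3}] r1c1 has the single candidate 3, so r1c1=3.
Step 4. [r6c6∈{3}] nothing but 3 survives at r6c6 ⇒ r6c6=3.
Step 5. [r3c2∈{2}] r3c2's peers cover all but 2. So r3c2=2.
Step 6. [r4c5∈{4}] r4c5's peers cover all but 4 ⇒ r4c5=4.
Step 7. [r5c3∈{2}] r5c3 has the single candidate 2, so r5c3=2.
Step 8. [r6c1∈{1}] r6c1 is down to just 1. So r6c1=1.
Step 9. [r1c5∈{2}] only 2 remains possible at r1c5. So r1c5=2.
Step 10. [r2c4∈{5}] nothing but 5 survives at r2c4 ⇒ r2c4=5.
Step 11. [r6c5∈{5}] r6c5's peers cover all but 5 ⇒ r6c5=5.
Step 12. [r4c3∈{5}] r4c3 is down to just 5. So r4c3=5.
Step 13. [r4c1∈{6}] nothing but 6 survives at r4c1, so r4c1=6.
Step 14. [r4c4∈{3}] r4c4 has the single candidate 3. So r4c4=3.
Step 15. [r2c6∈{6}] r2c6 has the single candidate 6, so r2c6=6.
Step 16. [r3c5∈{1}] r3c5 is down to just 1. So r3c5=1.
Step 17. [r5c6∈{4}] nothing but 4 survives at r5c6 ⇒ r5c6=4.

Answer: 3 5 6 4 2 1 / 2 4 1 5 3 6 / 4 2 3 6 1 5 / 6 1 5 3 4 2 / 5 3 2 1 6 4 / 1 6 4 2 5 3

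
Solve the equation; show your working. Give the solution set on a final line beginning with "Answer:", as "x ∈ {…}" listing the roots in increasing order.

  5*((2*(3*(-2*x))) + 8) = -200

Step 1. [5*((2*(3*(-2*x))) + 8) = -200] 5 out front; divide by 5. So div: (2*(3*(-2*x))) + 8 = -40.
Step 2. [(2*(3*(-2*x))) + 8 = -40] common factor 2 (LHS and -40) — divide through. So factor: (3*(-2*x)) + 4 = -20.
Step 3. [(3*(-2*x)) + 4 = -20] the outer +4 inverts by subtracting 4 ⇒ sub: 3*(-2*x) = -24.
Step 4. [3*(-2*x) = -24] 3 out front; divide by 3, so div: -2*x = -8.
Step 5. [-2*x = -8] divide by the outer -2 ⇒ div: x = 4.

Answer: x ∈ {4}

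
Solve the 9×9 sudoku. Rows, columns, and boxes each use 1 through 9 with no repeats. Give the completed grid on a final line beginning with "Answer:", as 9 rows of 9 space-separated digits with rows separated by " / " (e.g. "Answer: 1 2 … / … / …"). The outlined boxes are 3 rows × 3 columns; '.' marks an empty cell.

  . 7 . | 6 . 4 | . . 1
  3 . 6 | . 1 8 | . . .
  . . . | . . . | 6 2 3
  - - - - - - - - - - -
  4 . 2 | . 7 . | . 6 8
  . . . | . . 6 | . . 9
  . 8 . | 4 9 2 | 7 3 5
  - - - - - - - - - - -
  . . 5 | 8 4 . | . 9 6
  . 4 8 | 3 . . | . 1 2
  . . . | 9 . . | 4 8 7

Step 1. [r3c5∈{5}] only 5 remains possible at r3c5, so r3c5=5.
Step 2. [r6c3∈{1}] r6c3's peers cover all but 1, so r6c3=1.
Step 3. [r9c2∈{1,2,3,6}] col 2 places 6 nowhere but r9c2 ⇒ r9c2=6.
Step 4. [r1c3∈{9}] r1c3 is down to just 9. So r1c3=9.
Step 5. [r4c6∈{1,3,5}] col 6 places 3 nowhere but r4c6, so r4c6=3.
Step 6. [r1c8∈{5}] r1c8 is down to just 5. So r1c8=5.
Step 7. [r5c1∈{5,7}] col 1 places 5 nowhere but r5c1, so r5c1=5.
Step 8. [r2c4∈{2,7}] in col 4, 2 fits only at r2c4. So r2c4=2.
Step 9. [r7c2∈{1,2,3}] across col 2, 2 lands solely at r7c2. So r7c2=2.
Step 10. [r9c1∈{1}] r9c1's peers cover all but 1, so r9c1=1.
Step 11. [r4c7∈{1}] nothing but 1 survives at r4c7, so r4c7=1.
Step 12. [r7c1∈{7}] r7c1 is down to just 7, so r7c1=7.
Step 13. [r8c6∈{5,7}] row 8 places 7 nowhere but r8c6. So r8c6=7.
Step 14. [r5c8∈{4}] only 4 remains possible at r5c8 ⇒ r5c8=4.
Step 15. [r5c3∈{3,7}] in row 5, 7 fits only at r5c3, so r5c3=7.
Step 16. [r1c1∈{2,8}] r1c1 is the only open cell in row 1 admitting 2. So r1c1=2.
Step 17. [r3c1∈{8}] r3c1 is down to just 8 ⇒ r3c1=8.
Step 18. [r4c2∈{9}] r4c2 is down to just 9 ⇒ r4c2=9.
Step 19. [r2c7∈{9}] r2c7 is down to just 9, so r2c7=9.
Step 20. [r5c5∈{8}] r5c5 is down to just 8, so r5c5=8.
Step 21. [r1c5∈{3}] nothing but 3 survives at r1c5. So r1c5=3.
Step 22. [r9c5∈{2}] r9c5's peers cover all but 2. So r9c5=2.
Step 23. [r3c6∈{9}] r3c6 has the single candidate 9, so r3c6=9.
Step 24. [r8c5∈{6}] r8c5's peers cover all but 6. So r8c5=6.
Step 25. [r1c7∈{8}] r1c7 is down to just 8 ⇒ r1c7=8.
Step 26. [r5c4∈{1}] r5c4 is down to just 1, so r5c4=1.
Step 27. [r7c6∈{1}] nothing but 1 survives at r7c6. So r7c6=1.
Step 28. [r5c2∈{3}] r5c2's peers cover all but 3. So r5c2=3.
Step 29. [r9c3∈{3}] only 3 remains possible at r9c3. So r9c3=3.
Step 30. [r5c7∈{2}] r5c7 has the single candidate 2 ⇒ r5c7=2.
Step 31. [r2c8∈{7}] only 7 remains possible at r2c8, so r2c8=7.
Step 32. [r3c3∈{4}] only 4 remains possible at r3c3 ⇒ r3c3=4.
Step 33. [r3c2∈{1}] nothing but 1 survives at r3c2. So r3c2=1.
Step 34. [r9c6∈{5}] nothing but 5 survives at r9c6, so r9c6=5.
Step 35. [r4c4∈{5}] nothing but 5 survives at r4c4 ⇒ r4c4=5.
Step 36. [r2c2∈{5}] r2c2's peers cover all but 5 ⇒ r2c2=5.
Step 37. [r8c1∈{9}] only 9 remains possible at r8c1, so r8c1=9.
Step 38. [r3c4∈{7}] only 7 remains possible at r3c4 ⇒ r3c4=7.
Step 39. [r2c9∈{4}] only 4 remains possible at r2c9 ⇒ r2c9=4.
Step 40. [r8c7∈{5}] r8c7 is down to just 5, so r8c7=5.
Step 41. [r7c7∈{3}] only 3 remains possible at r7c7. So r7c7=3.
Step 42. [r6c1∈{6}] only 6 remains possible at r6c1. So r6c1=6.

Answer: 2 7 9 6 3 4 8 5 1 / 3 5 6 2 1 8 9 7 4 / 8 1 4 7 5 9 6 2 3 / 4 9 2 5 7 3 1 6 8 / 5 3 7 1 8 6 2 4 9 / 6 8 1 4 9 2 7 3 5 / 7 2 5 8 4 1 3 9 6 / 9 4 8 3 6 7 5 1 2 / 1 6 3 9 2 5 4 8 7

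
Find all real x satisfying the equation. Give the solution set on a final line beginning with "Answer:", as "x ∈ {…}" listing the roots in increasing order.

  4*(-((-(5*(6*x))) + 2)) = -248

Step 1. [4*(-((-(5*(6*x))) + 2)) = -248] leading coefficient 4: divide by 4 ⇒ div: -((-(5*(6*x))) + 2) = -62.
Step 2. [-((-(5*(6*x))) + 2) = -62] LHS negated; negate both sides ⇒ neg: (-(5*(6*x))) + 2 = 62.
Step 3. [(-(5*(6*x))) + 2 = 62] peel the +2: subtract 2 from each side. So sub: -(5*(6*x)) = 60.
Step 4. [-(5*(6*x)) = 60] LHS negated; negate both sides, so neg: 5*(6*x) = -60.
Step 5. [5*(6*x) = -60] divide by the outer 5 ⇒ div: 6*x = -12.
Step 6. [6*x = -12] 6·(inner) — divide through by 6, so div: x = -2.

Answer: x ∈ {-2}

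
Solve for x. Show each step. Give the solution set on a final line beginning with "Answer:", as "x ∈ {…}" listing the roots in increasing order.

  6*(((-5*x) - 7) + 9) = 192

Step 1. [6*(((-5*x) - 7) + 9) = 192] 6 out front; divide by 6. So div: ((-5*x) - 7) + 9 = 32.
Step 2. [((-5*x) - 7) + 9 = 32] +9 is outermost — subtract 9 both sides ⇒ sub: (-5*x) - 7 = 23.
Step 3. [(-5*x) - 7 = 23] -7 is outermost — add 7 both sides ⇒ sub: -5*x = 30.
Step 4. [-5*x = 30] -5·(inner) — divide through by -5 ⇒ div: x = -6.

Answer: x ∈ {-6}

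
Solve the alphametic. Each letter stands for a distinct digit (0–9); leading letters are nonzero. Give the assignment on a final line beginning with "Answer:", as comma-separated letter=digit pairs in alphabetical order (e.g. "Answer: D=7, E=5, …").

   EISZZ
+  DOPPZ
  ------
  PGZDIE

Step 1. [P] the sum has 6 digits but both addends have 5; that extra leading digit P is the final carry, namely 1. So P=1.
Step 2. [col 1: Z + Z ≡ E (mod 10)] no forcing yet in column 1 (carry-in 0); E=6 is free and consistent — try it. So E=6.
Step 3. [col 1: Z + Z ≡ E (mod 10)] Z=3 is one option consistent with column 1 (Z + Z ≡ E (mod 10), carry-in 0) — take it. So Z=3.
Step 4. [col 2: Z + P ≡ I (mod 10)] from column 2 (Z=3, P=1, carry-in 0, digits 1,3,6 already taken and all letters distinct): I must equal 4, so I=4.
Step 5. [col 3: S + P ≡ D (mod 10)] no forcing yet in column 3 (carry-in 0); D=8 is free and consistent — try it, so D=8.
Step 6. [col 3: S + P ≡ D (mod 10)] from column 3 (P=1, D=8, carry-in 0, digits 1,3,4,6,8 already taken and all letters distinct): S must equal 7, so S=7.
Step 7. [col 4: I + O ≡ Z (mod 10)] in column 4 we have I+O≡Z with carry-in 0; given I=4, Z=3 and digits 1,3,4,6,7,8 already taken and all letters distinct, that pins O to 9. So O=9.
Step 8. [col 5: E + D ≡ G (mod 10)] column 5: given E=6, D=8, carry-in 1, and digits 1,3,4,6,7,8,9 already taken and all letters distinct, E+D≡G (mod 10) forces G=5. So G=5.

Answer: D=8, E=6, G=5, I=4, O=9, P=1, S=7, Z=3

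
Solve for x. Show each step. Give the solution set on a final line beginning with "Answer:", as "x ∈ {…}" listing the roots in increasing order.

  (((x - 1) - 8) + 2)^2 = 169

Step 1. [(((x - 1) - 8) + 2)^2 = 169] 169 ≥ 0, LHS is (·)² — take ±√, so sqrt: ((x - 1) - 8) + 2 = 13 or -13.
Step 2. [((x - 1) - 8) + 2 = 13 or -13] 2 comes off first (subtract 2) ⇒ sub: (x - 1) - 8 = 11 or -15.
Step 3. [(x - 1) - 8 = 11 or -15] 8 comes off first (add 8), so sub: x - 1 = 19 or -7.
Step 4. [x - 1 = 19 or -7] the outer -1 inverts by adding 1, so sub: x = 20 or -6.

Answer: x ∈ {-6, 20}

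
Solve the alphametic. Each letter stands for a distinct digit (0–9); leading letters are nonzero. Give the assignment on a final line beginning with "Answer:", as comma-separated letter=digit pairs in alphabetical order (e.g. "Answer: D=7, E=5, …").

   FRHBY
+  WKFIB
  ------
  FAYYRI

Step 1. [col 1: Y + B ≡ I (mod 10)] Y=5 is one option consistent with column 1 (Y + B ≡ I (mod 10), carry-in 0) — take it. So Y=5.
Step 2. [col 1: Y + B ≡ I (mod 10)] column 1 (Y + B ≡ I (mod 10), carry-in 0) doesn't pin I yet; pick I=7 and continue. So I=7.
Step 3. [col 1: Y + B ≡ I (mod 10)] column 1: given Y=5, I=7, carry-in 0, and digits 5,7 already taken and all letters distinct, Y+B≡I (mod 10) forces B=2, so B=2.
Step 4. [F] the sum has 6 digits but both addends have 5; that extra leading digit F is the final carry, namely 1, so F=1.
Step 5. [col 2: B + I ≡ R (mod 10)] in column 2 we have B+I≡R with carry-in 0; given B=2, I=7 and digits 1,2,5,7 already taken and all letters distinct, that pins R to 9. So R=9.
Step 6. [col 3: H + F ≡ Y (mod 10)] in column 3 we have H+F≡Y with carry-in 0; given F=1, Y=5 and digits 1,2,5,7,9 already taken and all letters distinct, that pins H to 4 ⇒ H=4.
Step 7. [col 4: R + K ≡ Y (mod 10)] column 4: given R=9, Y=5, carry-in 0, and digits 1,2,4,5,7,9 already taken and all letters distinct, R+K≡Y (mod 10) forces K=6. So K=6.
Step 8. [col 5: F + W ≡ A (mod 10)] in column 5 we have F+W≡A with carry-in 1; given F=1 and digits 1,2,4,5,6,7,9 already taken and all letters distinct, that pins A to 0, so A=0.
Step 9. [col 5: F + W ≡ A (mod 10)] in column 5 we have F+W≡A with carry-in 1; given F=1, A=0 and digits 0,1,2,4,5,6,7,9 already taken and all letters distinct, that pins W to 8. So W=8.

Answer: A=0, B=2, F=1, H=4, I=7, K=6, R=9, W=8, Y=5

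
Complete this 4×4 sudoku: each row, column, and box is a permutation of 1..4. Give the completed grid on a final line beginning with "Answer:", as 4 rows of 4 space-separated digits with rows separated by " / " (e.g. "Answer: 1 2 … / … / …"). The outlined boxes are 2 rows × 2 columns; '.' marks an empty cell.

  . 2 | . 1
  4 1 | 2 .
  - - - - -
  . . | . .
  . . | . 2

Step 1. [r3c4∈{3,4}] across col 4, 4 lands solely at r3c4 ⇒ r3c4=4.
Step 2. [r3c2∈{3}] nothing but 3 survives at r3c2 ⇒ r3c2=3.
Step 3. [r4c1∈{1}] only 1 remains possible at r4c1 ⇒ r4c1=1.
Step 4. [r4c3∈{3}] only 3 remains possible at r4c3. So r4c3=3.
Step 5. [r2c4∈{3}] r2c4 has the single candidate 3 ⇒ r2c4=3.
Step 6. [r4c2∈{4}] r4c2's peers cover all but 4, so r4c2=4.
Step 7. [r1c1∈{3}] r1c1 has the single candidate 3 ⇒ r1c1=3.
Step 8. [r1c3∈{4}] r1c3's peers cover all but 4, so r1c3=4.
Step 9. [r3c1∈{2}] r3c1's peers cover all but 2, so r3c1=2.
Step 10. [r3c3∈{1}] r3c3 is down to just 1 ⇒ r3c3=1.

Answer: 3 2 4 1 / 4 1 2 3 / 2 3 1 4 / 1 4 3 2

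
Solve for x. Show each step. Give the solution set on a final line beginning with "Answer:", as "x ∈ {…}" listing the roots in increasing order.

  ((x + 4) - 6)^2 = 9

Step 1. [((x + 4) - 6)^2 = 9] 9 ≥ 0, LHS is (·)² — take ±√. So sqrt: (x + 4) - 6 = 3 or -3.
Step 2. [(x + 4) - 6 = 3 or -3] 6 comes off first (add 6), so sub: x + 4 = 9 or 3.
Step 3. [x + 4 = 9 or 3] subtract 4: x sits inside (… + 4), so sub: x = 5 or -1.

Answer: x ∈ {-1, 5}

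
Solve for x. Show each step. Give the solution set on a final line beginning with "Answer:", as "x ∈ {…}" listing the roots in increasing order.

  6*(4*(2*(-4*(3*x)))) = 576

Step 1. [6*(4*(2*(-4*(3*x)))) = 576] divide by the outer 6 ⇒ div: 4*(2*(-4*(3*x))) = 96.
Step 2. [4*(2*(-4*(3*x))) = 96] leading coefficient 4: divide by 4 ⇒ div: 2*(-4*(3*x)) = 24.
Step 3. [2*(-4*(3*x)) = 24] 2·(inner) — divide through by 2. So div: -4*(3*x) = 12.
Step 4. [-4*(3*x) = 12] leading coefficient -4: divide by -4 ⇒ div: 3*x = -3.
Step 5. [3*x = -3] 3·(inner) — divide through by 3. So div: x = -1.

Answer: x ∈ {-1}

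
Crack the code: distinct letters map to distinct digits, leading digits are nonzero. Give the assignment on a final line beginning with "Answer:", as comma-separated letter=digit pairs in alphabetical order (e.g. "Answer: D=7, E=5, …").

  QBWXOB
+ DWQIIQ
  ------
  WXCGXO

Step 1. [col 1: B + Q ≡ O (mod 10)] no forcing yet in column 1 (carry-in 0); B=7 is free and consistent — try it, so B=7.
Step 2. [col 1: B + Q ≡ O (mod 10)] several values work for Q in column 1 (B + Q ≡ O (mod 10), carry-in 0); try Q=3, so Q=3.
Step 3. [col 1: B + Q ≡ O (mod 10)] in column 1 we have B+Q≡O with carry-in 0; given B=7, Q=3 and digits 3,7 already taken and all letters distinct, that pins O to 0. So O=0.
Step 4. [col 2: O + I ≡ X (mod 10)] several values work for I in column 2 (O + I ≡ X (mod 10), carry-in 1); try I=5 ⇒ I=5.
Step 5. [col 2: O + I ≡ X (mod 10)] in column 2 we have O+I≡X with carry-in 1; given O=0, I=5 and digits 0,3,5,7 already taken and all letters distinct, that pins X to 6, so X=6.
Step 6. [col 3: X + I ≡ G (mod 10)] column 3 reads X+I+carry(0)=G with X=6, I=5; with digits 0,3,5,6,7 already taken and all letters distinct, the only value for G is 1 ⇒ G=1.
Step 7. [col 4: W + Q ≡ C (mod 10)] W=8 is one option consistent with column 4 (W + Q ≡ C (mod 10), carry-in 1) — take it. So W=8.
Step 8. [col 4: W + Q ≡ C (mod 10)] column 4: given W=8, Q=3, carry-in 1, and digits 0,1,3,5,6,7,8 already taken and all letters distinct, W+Q≡C (mod 10) forces C=2. So C=2.
Step 9. [col 6: Q + D ≡ W (mod 10)] in column 6 we have Q+D≡W with carry-in 1; given Q=3, W=8 and digits 0,1,2,3,5,6,7,8 already taken and all letters distinct, that pins D to 4 ⇒ D=4.

Answer: B=7, C=2, D=4, G=1, I=5, O=0, Q=3, W=8, X=6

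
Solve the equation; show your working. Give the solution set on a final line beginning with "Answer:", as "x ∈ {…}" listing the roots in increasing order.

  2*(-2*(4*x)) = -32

Step 1. [2*(-2*(4*x)) = -32] 2·(inner) — divide through by 2, so div: -2*(4*x) = -16.
Step 2. [-2*(4*x) = -16] leading coefficient -2: divide by -2 ⇒ div: 4*x = 8.
Step 3. [4*x = 8] leading coefficient 4: divide by 4 ⇒ div: x = 2.

Answer: x ∈ {2}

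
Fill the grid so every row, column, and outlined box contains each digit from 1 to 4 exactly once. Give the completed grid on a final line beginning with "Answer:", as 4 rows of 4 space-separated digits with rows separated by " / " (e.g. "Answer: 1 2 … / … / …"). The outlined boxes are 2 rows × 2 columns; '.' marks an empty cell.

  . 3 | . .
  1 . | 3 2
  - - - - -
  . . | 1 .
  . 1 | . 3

Step 1. [r3c4∈{4}] r3c4's peers cover all but 4 ⇒ r3c4=4.
Step 2. [r1c1∈{2,4}] across row 1, 2 lands solely at r1c1 ⇒ r1c1=2.
Step 3. [r1c4∈{1}] r1c4 is down to just 1. So r1c4=1.
Step 4. [r4c1∈{4}] r4c1 has the single candidate 4. So r4c1=4.
Step 5. [r4c3∈{2}] nothing but 2 survives at r4c3. So r4c3=2.
Step 6. [r1c3∈{4}] only 4 remains possible at r1c3 ⇒ r1c3=4.
Step 7. [r2c2∈{4}] r2c2's peers cover all but 4. So r2c2=4.
Step 8. [r3c1∈{3}] nothing but 3 survives at r3c1. So r3c1=3.
Step 9. [r3c2∈{2}] only 2 remains possible at r3c2. So r3c2=2.

Answer: 2 3 4 1 / 1 4 3 2 / 3 2 1 4 / 4 1 2 3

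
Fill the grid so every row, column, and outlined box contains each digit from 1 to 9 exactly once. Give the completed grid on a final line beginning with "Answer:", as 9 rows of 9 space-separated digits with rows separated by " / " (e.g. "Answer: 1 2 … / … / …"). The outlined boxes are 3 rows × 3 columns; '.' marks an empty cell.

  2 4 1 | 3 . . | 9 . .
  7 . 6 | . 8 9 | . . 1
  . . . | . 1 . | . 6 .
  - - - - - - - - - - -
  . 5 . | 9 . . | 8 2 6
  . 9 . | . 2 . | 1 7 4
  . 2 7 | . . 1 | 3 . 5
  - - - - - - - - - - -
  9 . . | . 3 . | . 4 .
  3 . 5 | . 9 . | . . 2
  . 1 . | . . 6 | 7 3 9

Step 1. [r7c9∈{8}] r7c9 has the single candidate 8. So r7c9=8.
Step 2. [r7c7∈{5,6}] in box 9, 5 fits only at r7c7 ⇒ r7c7=5.
Step 3. [r7c3∈{2}] only 2 remains possible at r7c3, so r7c3=2.
Step 4. [r7c6∈{7}] only 7 remains possible at r7c6, so r7c6=7.
Step 5. [r1c6∈{5}] r1c6 is down to just 5. So r1c6=5.
Step 6. [r9c4∈{2,4,5,8}] across row 9, 2 lands solely at r9c4. So r9c4=2.
Step 7. [r2c4∈{4}] only 4 remains possible at r2c4 ⇒ r2c4=4.
Step 8. [r3c9∈{3,7}] in col 9, 3 fits only at r3c9, so r3c9=3.
Step 9. [r8c6∈{4,8}] in row 8, 4 fits only at r8c6 ⇒ r8c6=4.
Step 10. [r5c6∈{3,8}] 8 has one home in col 6: r5c6, so r5c6=8.
Step 11. [r6c1∈{4,6,8}] r6c1 is the only open cell in row 6 admitting 8, so r6c1=8.
Step 12. [r9c3∈{4,8}] in row 9, 8 fits only at r9c3, so r9c3=8.
Step 13. [r4c3∈{3,4}] col 3 places 4 nowhere but r4c3, so r4c3=4.
Step 14. [r1c5∈{6,7}] across row 1, 6 lands solely at r1c5, so r1c5=6.
Step 15. [r7c2∈{6}] only 6 remains possible at r7c2 ⇒ r7c2=6.
Step 16. [r2c7∈{2}] r2c7 has the single candidate 2, so r2c7=2.
Step 17. [r7c4∈{1}] r7c4 has the single candidate 1, so r7c4=1.
Step 18. [r6c4∈{6}] r6c4 is down to just 6. So r6c4=6.
Step 19. [r6c8∈{9}] only 9 remains possible at r6c8. So r6c8=9.
Step 20. [r8c7∈{6}] nothing but 6 survives at r8c7, so r8c7=6.
Step 21. [r8c4∈{8}] r8c4 has the single candidate 8 ⇒ r8c4=8.
Step 22. [r4c6∈{3}] only 3 remains possible at r4c6, so r4c6=3.
Step 23. [r4c5∈{7}] r4c5 has the single candidate 7. So r4c5=7.
Step 24. [r8c2∈{7}] r8c2 has the single candidate 7. So r8c2=7.
Step 25. [r5c4∈{5}] r5c4's peers cover all but 5. So r5c4=5.
Step 26. [r9c5∈{5}] r9c5's peers cover all but 5, so r9c5=5.
Step 27. [r3c3∈{9}] nothing but 9 survives at r3c3 ⇒ r3c3=9.
Step 28. [r9c1∈{4}] r9c1's peers cover all but 4, so r9c1=4.
Step 29. [r8c8∈{1}] only 1 remains possible at r8c8, so r8c8=1.
Step 30. [r5c3∈{3}] r5c3 has the single candidate 3, so r5c3=3.
Step 31. [r4c1∈{1}] only 1 remains possible at r4c1, so r4c1=1.
Step 32. [r1c9∈{7}] r1c9's peers cover all but 7 ⇒ r1c9=7.
Step 33. [r1c8∈{8}] nothing but 8 survives at r1c8. So r1c8=8.
Step 34. [r3c7∈{4}] r3c7 is down to just 4 ⇒ r3c7=4.
Step 35. [r2c8∈{5}] only 5 remains possible at r2c8 ⇒ r2c8=5.
Step 36. [r2c2∈{3}] nothing but 3 survives at r2c2. So r2c2=3.
Step 37. [r3c1∈{5}] only 5 remains possible at r3c1, so r3c1=5.
Step 38. [r5c1∈{6}] only 6 remains possible at r5c1 ⇒ r5c1=6.
Step 39. [r3c4∈{7}] r3c4 is down to just 7, so r3c4=7.
Step 40. [r3c2∈{8}] r3c2's peers cover all but 8 ⇒ r3c2=8.
Step 41. [r6c5∈{4}] r6c5 is down to just 4. So r6c5=4.
Step 42. [r3c6∈{2}] r3c6 has the single candidate 2. So r3c6=2.

Answer: 2 4 1 3 6 5 9 8 7 / 7 3 6 4 8 9 2 5 1 / 5 8 9 7 1 2 4 6 3 / 1 5 4 9 7 3 8 2 6 / 6 9 3 5 2 8 1 7 4 / 8 2 7 6 4 1 3 9 5 / 9 6 2 1 3 7 5 4 8 / 3 7 5 8 9 4 6 1 2 / 4 1 8 2 5 6 7 3 9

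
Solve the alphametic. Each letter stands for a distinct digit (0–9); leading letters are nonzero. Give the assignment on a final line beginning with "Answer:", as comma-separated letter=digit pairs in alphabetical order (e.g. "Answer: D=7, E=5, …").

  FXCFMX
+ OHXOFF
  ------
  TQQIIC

Step 1. [col 1: X + F ≡ C (mod 10)] X=1 is one option consistent with column 1 (X + F ≡ C (mod 10), carry-in 0) — take it, so X=1.
Step 2. [col 1: X + F ≡ C (mod 10)] no forcing yet in column 1 (carry-in 0); C=3 is free and consistent — try it ⇒ C=3.
Step 3. [col 1: X + F ≡ C (mod 10)] column 1: given X=1, C=3, carry-in 0, and digits 1,3 already taken and all letters distinct, X+F≡C (mod 10) forces F=2. So F=2.
Step 4. [col 2: M + F ≡ I (mod 10)] several values work for M in column 2 (M + F ≡ I (mod 10), carry-in 0); try M=8, so M=8.
Step 5. [col 2: M + F ≡ I (mod 10)] in column 2 we have M+F≡I with carry-in 0; given M=8, F=2 and digits 1,2,3,8 already taken and all letters distinct, that pins I to 0, so I=0.
Step 6. [col 3: F + O ≡ I (mod 10)] in column 3 we have F+O≡I with carry-in 1; given F=2, I=0 and digits 0,1,2,3,8 already taken and all letters distinct, that pins O to 7. So O=7.
Step 7. [col 4: C + X ≡ Q (mod 10)] from column 4 (C=3, X=1, carry-in 1, digits 0,1,2,3,7,8 already taken and all letters distinct): Q must equal 5. So Q=5.
Step 8. [col 5: X + H ≡ Q (mod 10)] from column 5 (X=1, Q=5, carry-in 0, digits 0,1,2,3,5,7,8 already taken and all letters distinct): H must equal 4 ⇒ H=4.
Step 9. [col 6: F + O ≡ T (mod 10)] column 6: given F=2, O=7, carry-in 0, and digits 0,1,2,3,4,5,7,8 already taken and all letters distinct, F+O≡T (mod 10) forces T=9. So T=9.

Answer: C=3, F=2, H=4, I=0, M=8, O=7, Q=5, T=9, X=1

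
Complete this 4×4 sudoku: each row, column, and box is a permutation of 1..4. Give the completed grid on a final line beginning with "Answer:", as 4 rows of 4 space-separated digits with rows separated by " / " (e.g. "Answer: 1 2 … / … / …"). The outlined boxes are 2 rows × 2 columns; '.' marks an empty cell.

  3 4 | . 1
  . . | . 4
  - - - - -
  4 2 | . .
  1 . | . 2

Step 1. [r2c3∈{2,3}] 3 has one home in row 2: r2c3, so r2c3=3.
Step 2. [r4c3∈{4}] r4c3's peers cover all but 4. So r4c3=4.
Step 3. [r4c2∈{3}] r4c2's peers cover all but 3, so r4c2=3.
Step 4. [r3c4∈{3}] r3c4's peers cover all but 3 ⇒ r3c4=3.
Step 5. [r2c2∈{1}] r2c2 is down to just 1 ⇒ r2c2=1.
Step 6. [r2c1∈{2}] nothing but 2 survives at r2c1. So r2c1=2.
Step 7. [r3c3∈{1}] r3c3 is down to just 1. So r3c3=1.
Step 8. [r1c3∈{2}] r1c3's peers cover all but 2. So r1c3=2.

Answer: 3 4 2 1 / 2 1 3 4 / 4 2 1 3 / 1 3 4 2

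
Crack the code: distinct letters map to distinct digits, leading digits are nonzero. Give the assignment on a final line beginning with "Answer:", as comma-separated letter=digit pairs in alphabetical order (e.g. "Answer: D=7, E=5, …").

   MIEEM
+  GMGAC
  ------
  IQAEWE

Step 1. [col 1: M + C ≡ E (mod 10)] E=3 is one option consistent with column 1 (M + C ≡ E (mod 10), carry-in 0) — take it. So E=3.
Step 2. [col 1: M + C ≡ E (mod 10)] M=6 is one option consistent with column 1 (M + C ≡ E (mod 10), carry-in 0) — take it ⇒ M=6.
Step 3. [col 1: M + C ≡ E (mod 10)] from column 1 (M=6, E=3, carry-in 0, digits 3,6 already taken and all letters distinct): C must equal 7, so C=7.
Step 4. [col 2: E + A ≡ W (mod 10)] no forcing yet in column 2 (carry-in 1); A=8 is free and consistent — try it, so A=8.
Step 5. [col 2: E + A ≡ W (mod 10)] in column 2 we have E+A≡W with carry-in 1; given E=3, A=8 and digits 3,6,7,8 already taken and all letters distinct, that pins W to 2, so W=2.
Step 6. [I] the sum has 6 digits but both addends have 5; that extra leading digit I is the final carry, namely 1 ⇒ I=1.
Step 7. [col 3: E + G ≡ E (mod 10)] column 3: given E=3, carry-in 1, and digits 1,2,3,6,7,8 already taken and all letters distinct, E+G≡E (mod 10) forces G=9 ⇒ G=9.
Step 8. [col 5: M + G ≡ Q (mod 10)] in column 5 we have M+G≡Q with carry-in 0; given M=6, G=9 and digits 1,2,3,6,7,8,9 already taken and all letters distinct, that pins Q to 5, so Q=5.

Answer: A=8, C=7, E=3, G=9, I=1, M=6, Q=5, W=2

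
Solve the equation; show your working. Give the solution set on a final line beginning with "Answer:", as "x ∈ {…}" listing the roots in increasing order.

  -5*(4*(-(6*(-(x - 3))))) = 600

Step 1. [-5*(4*(-(6*(-(x - 3))))) = 600] -5·(inner) — divide through by -5, so div: 4*(-(6*(-(x - 3)))) = -120.
Step 2. [4*(-(6*(-(x - 3)))) = -120] LHS = 4·(…); ÷4 both sides. So div: -(6*(-(x - 3))) = -30.
Step 3. [-(6*(-(x - 3))) = -30] flip signs both sides, so neg: 6*(-(x - 3)) = 30.
Step 4. [6*(-(x - 3)) = 30] 6·(inner) — divide through by 6. So div: -(x - 3) = 5.
Step 5. [-(x - 3) = 5] flip signs both sides. So neg: x - 3 = -5.
Step 6. [x - 3 = -5] -3 is outermost — add 3 both sides. So sub: x = -2.

Answer: x ∈ {-2}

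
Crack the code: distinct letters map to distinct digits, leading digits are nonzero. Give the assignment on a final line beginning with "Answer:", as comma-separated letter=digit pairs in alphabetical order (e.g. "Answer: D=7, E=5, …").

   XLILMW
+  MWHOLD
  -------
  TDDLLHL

Step 1. [col 1: W + D ≡ L (mod 10)] several values work for W in column 1 (W + D ≡ L (mod 10), carry-in 0); try W=5 ⇒ W=5.
Step 2. [T] the sum has 7 digits but both addends have 6; that extra leading digit T is the final carry, namely 1 ⇒ T=1.
Step 3. [col 1: W + D ≡ L (mod 10)] several values work for D in column 1 (W + D ≡ L (mod 10), carry-in 0); try D=2, so D=2.
Step 4. [col 1: W + D ≡ L (mod 10)] column 1: given W=5, D=2, carry-in 0, and digits 1,2,5 already taken and all letters distinct, W+D≡L (mod 10) forces L=7 ⇒ L=7.
Step 5. [col 2: M + L ≡ H (mod 10)] no forcing yet in column 2 (carry-in 0); M=3 is free and consistent — try it, so M=3.
Step 6. [col 2: M + L ≡ H (mod 10)] in column 2 we have M+L≡H with carry-in 0; given M=3, L=7 and digits 1,2,3,5,7 already taken and all letters distinct, that pins H to 0. So H=0.
Step 7. [col 3: L + O ≡ L (mod 10)] from column 3 (L=7, carry-in 1, digits 0,1,2,3,5,7 already taken and all letters distinct): O must equal 9. So O=9.
Step 8. [col 4: I + H ≡ L (mod 10)] in column 4 we have I+H≡L with carry-in 1; given H=0, L=7 and digits 0,1,2,3,5,7,9 already taken and all letters distinct, that pins I to 6. So I=6.
Step 9. [col 6: X + M ≡ D (mod 10)] column 6 reads X+M+carry(1)=D with M=3, D=2; with digits 0,1,2,3,5,6,7,9 already taken and all letters distinct, the only value for X is 8 ⇒ X=8.

Answer: D=2, H=0, I=6, L=7, M=3, O=9, T=1, W=5, X=8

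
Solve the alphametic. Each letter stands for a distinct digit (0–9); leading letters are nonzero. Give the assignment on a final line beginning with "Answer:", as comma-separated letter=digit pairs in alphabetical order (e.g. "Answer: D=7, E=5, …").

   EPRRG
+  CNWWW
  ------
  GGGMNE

Step 1. [col 1: G + W ≡ E (mod 10)] column 1 (G + W ≡ E (mod 10), carry-in 0) doesn't pin G yet; pick G=1 and continue, so G=1.
Step 2. [col 1: G + W ≡ E (mod 10)] several values work for W in column 1 (G + W ≡ E (mod 10), carry-in 0); try W=5 ⇒ W=5.
Step 3. [col 1: G + W ≡ E (mod 10)] from column 1 (G=1, W=5, carry-in 0, digits 1,5 already taken and all letters distinct): E must equal 6. So E=6.
Step 4. [col 2: R + W ≡ N (mod 10)] N=2 is one option consistent with column 2 (R + W ≡ N (mod 10), carry-in 0) — take it, so N=2.
Step 5. [col 2: R + W ≡ N (mod 10)] from column 2 (W=5, N=2, carry-in 0, digits 1,2,5,6 already taken and all letters distinct): R must equal 7 ⇒ R=7.
Step 6. [col 3: R + W ≡ M (mod 10)] column 3: given R=7, W=5, carry-in 1, and digits 1,2,5,6,7 already taken and all letters distinct, R+W≡M (mod 10) forces M=3. So M=3.
Step 7. [col 4: P + N ≡ G (mod 10)] column 4 reads P+N+carry(1)=G with N=2, G=1; with digits 1,2,3,5,6,7 already taken and all letters distinct, the only value for P is 8, so P=8.
Step 8. [col 5: E + C ≡ G (mod 10)] column 5 reads E+C+carry(1)=G with E=6, G=1; with digits 1,2,3,5,6,7,8 already taken and all letters distinct, the only value for C is 4 ⇒ C=4.

Answer: C=4, E=6, G=1, M=3, N=2, P=8, R=7, W=5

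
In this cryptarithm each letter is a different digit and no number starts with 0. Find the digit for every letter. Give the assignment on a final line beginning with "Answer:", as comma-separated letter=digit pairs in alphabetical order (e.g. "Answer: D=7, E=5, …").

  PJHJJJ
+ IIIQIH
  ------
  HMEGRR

Step 1. [col 1: J + H ≡ R (mod 10)] several values work for H in column 1 (J + H ≡ R (mod 10), carry-in 0); try H=4. So H=4.
Step 2. [col 1: J + H ≡ R (mod 10)] column 1 (J + H ≡ R (mod 10), carry-in 0) doesn't pin J yet; pick J=6 and continue ⇒ J=6.
Step 3. [col 1: J + H ≡ R (mod 10)] column 1: given J=6, H=4, carry-in 0, and digits 4,6 already taken and all letters distinct, J+H≡R (mod 10) forces R=0 ⇒ R=0.
Step 4. [col 2: J + I ≡ R (mod 10)] from column 2 (J=6, R=0, carry-in 1, digits 0,4,6 already taken and all letters distinct): I must equal 3. So I=3.
Step 5. [col 3: J + Q ≡ G (mod 10)] G=2 is one option consistent with column 3 (J + Q ≡ G (mod 10), carry-in 1) — take it. So G=2.
Step 6. [col 3: J + Q ≡ G (mod 10)] column 3 reads J+Q+carry(1)=G with J=6, G=2; with digits 0,2,3,4,6 already taken and all letters distinct, the only value for Q is 5 ⇒ Q=5.
Step 7. [col 4: H + I ≡ E (mod 10)] column 4: given H=4, I=3, carry-in 1, and digits 0,2,3,4,5,6 already taken and all letters distinct, H+I≡E (mod 10) forces E=8, so E=8.
Step 8. [col 5: J + I ≡ M (mod 10)] column 5: given J=6, I=3, carry-in 0, and digits 0,2,3,4,5,6,8 already taken and all letters distinct, J+I≡M (mod 10) forces M=9 ⇒ M=9.
Step 9. [col 6: P + I ≡ H (mod 10)] from column 6 (I=3, H=4, carry-in 0, digits 0,2,3,4,5,6,8,9 already taken and all letters distinct): P must equal 1. So P=1.

Answer: E=8, G=2, H=4, I=3, J=6, M=9, P=1, Q=5, R=0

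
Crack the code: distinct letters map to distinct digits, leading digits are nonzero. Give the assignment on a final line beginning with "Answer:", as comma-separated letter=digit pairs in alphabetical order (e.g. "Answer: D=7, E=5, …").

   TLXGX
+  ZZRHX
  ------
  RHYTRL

Step 1. [col 1: X + X ≡ L (mod 10)] column 1 (X + X ≡ L (mod 10), carry-in 0) doesn't pin X yet; pick X=4 and continue. So X=4.
Step 2. [R] the sum has 6 digits but both addends have 5; that extra leading digit R is the final carry, namely 1. So R=1.
Step 3. [col 1: X + X ≡ L (mod 10)] in column 1 we have X+X≡L with carry-in 0; given X=4 and digits 1,4 already taken and all letters distinct, that pins L to 8. So L=8.
Step 4. [col 2: G + H ≡ R (mod 10)] H=2 is one option consistent with column 2 (G + H ≡ R (mod 10), carry-in 0) — take it ⇒ H=2.
Step 5. [col 2: G + H ≡ R (mod 10)] in column 2 we have G+H≡R with carry-in 0; given H=2, R=1 and digits 1,2,4,8 already taken and all letters distinct, that pins G to 9 ⇒ G=9.
Step 6. [col 3: X + R ≡ T (mod 10)] in column 3 we have X+R≡T with carry-in 1; given X=4, R=1 and digits 1,2,4,8,9 already taken and all letters distinct, that pins T to 6, so T=6.
Step 7. [col 4: L + Z ≡ Y (mod 10)] Z=5 is one option consistent with column 4 (L + Z ≡ Y (mod 10), carry-in 0) — take it ⇒ Z=5.
Step 8. [col 4: L + Z ≡ Y (mod 10)] column 4 reads L+Z+carry(0)=Y with L=8, Z=5; with digits 1,2,4,5,6,8,9 already taken and all letters distinct, the only value for Y is 3 ⇒ Y=3.

Answer: G=9, H=2, L=8, R=1, T=6, X=4, Y=3, Z=5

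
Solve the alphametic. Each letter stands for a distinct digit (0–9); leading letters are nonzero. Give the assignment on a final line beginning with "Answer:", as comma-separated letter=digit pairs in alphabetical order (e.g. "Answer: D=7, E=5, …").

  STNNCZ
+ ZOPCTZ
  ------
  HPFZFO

Step 1. [col 1: Z + Z ≡ O (mod 10)] column 1 (Z + Z ≡ O (mod 10), carry-in 0) doesn't pin O yet; pick O=4 and continue, so O=4.
Step 2. [col 1: Z + Z ≡ O (mod 10)] no forcing yet in column 1 (carry-in 0); Z=2 is free and consistent — try it, so Z=2.
Step 3. [col 2: C + T ≡ F (mod 10)] several values work for C in column 2 (C + T ≡ F (mod 10), carry-in 0); try C=8. So C=8.
Step 4. [col 2: C + T ≡ F (mod 10)] no forcing yet in column 2 (carry-in 0); F=5 is free and consistent — try it ⇒ F=5.
Step 5. [col 2: C + T ≡ F (mod 10)] column 2 reads C+T+carry(0)=F with C=8, F=5; with digits 2,4,5,8 already taken and all letters distinct, the only value for T is 7 ⇒ T=7.
Step 6. [col 3: N + C ≡ Z (mod 10)] from column 3 (C=8, Z=2, carry-in 1, digits 2,4,5,7,8 already taken and all letters distinct): N must equal 3. So N=3.
Step 7. [col 4: N + P ≡ F (mod 10)] column 4 reads N+P+carry(1)=F with N=3, F=5; with digits 2,3,4,5,7,8 already taken and all letters distinct, the only value for P is 1 ⇒ P=1.
Step 8. [col 6: S + Z ≡ H (mod 10)] column 6: given Z=2, carry-in 1, and digits 1,2,3,4,5,7,8 already taken and all letters distinct, S+Z≡H (mod 10) forces S=6. So S=6.
Step 9. [col 6: S + Z ≡ H (mod 10)] from column 6 (S=6, Z=2, carry-in 1, digits 1,2,3,4,5,6,7,8 already taken and all letters distinct): H must equal 9 ⇒ H=9.

Answer: C=8, F=5, H=9, N=3, O=4, P=1, S=6, T=7, Z=2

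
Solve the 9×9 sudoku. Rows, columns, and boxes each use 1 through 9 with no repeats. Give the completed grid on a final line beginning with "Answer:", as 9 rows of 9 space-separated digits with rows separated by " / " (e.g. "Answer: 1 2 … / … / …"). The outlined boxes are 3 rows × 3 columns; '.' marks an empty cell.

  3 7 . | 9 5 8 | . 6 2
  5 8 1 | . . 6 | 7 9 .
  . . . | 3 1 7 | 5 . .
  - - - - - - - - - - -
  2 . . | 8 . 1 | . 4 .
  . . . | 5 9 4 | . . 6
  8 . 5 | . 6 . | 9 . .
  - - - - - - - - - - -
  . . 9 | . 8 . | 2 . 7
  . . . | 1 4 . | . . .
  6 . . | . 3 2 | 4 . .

Step 1. [r4c7∈{3}] r4c7 is down to just 3. So r4c7=3.
Step 2. [r6c9∈{1}] nothing but 1 survives at r6c9. So r6c9=1.
Step 3. [r3c8∈{8}] nothing but 8 survives at r3c8. So r3c8=8.
Step 4. [r3c9∈{4}] r3c9's peers cover all but 4 ⇒ r3c9=4.
Step 5. [r8c1∈{7}] r8c1 has the single candidate 7 ⇒ r8c1=7.
Step 6. [r6c4∈{2,7}] r6c4 is the only open cell in box 5 admitting 2. So r6c4=2.
Step 7. [r9c9∈{5,8,9}] across row 9, 9 lands solely at r9c9, so r9c9=9.
Step 8. [r8c9∈{3,5,8}] in col 9, 8 fits only at r8c9. So r8c9=8.
Step 9. [r7c6∈{5}] r7c6 is down to just 5, so r7c6=5.
Step 10. [r4c2∈{6,9}] 9 has one home in row 4: r4c2 ⇒ r4c2=9.
Step 11. [r5c1∈{1}] nothing but 1 survives at r5c1, so r5c1=1.
Step 12. [r5c2∈{3}] r5c2 has the single candidate 3, so r5c2=3.
Step 13. [r7c8∈{1,3}] r7c8 is the only open cell in row 7 admitting 3 ⇒ r7c8=3.
Step 14. [r5c3∈{7}] only 7 remains possible at r5c3 ⇒ r5c3=7.
Step 15. [r3c2∈{2,6}] across col 2, 6 lands solely at r3c2. So r3c2=6.
Step 16. [r8c8∈{5}] r8c8 is down to just 5. So r8c8=5.
Step 17. [r7c2∈{1,4}] r7c2 is the only open cell in row 7 admitting 1. So r7c2=1.
Step 18. [r3c3∈{2}] r3c3 is down to just 2. So r3c3=2.
Step 19. [r2c9∈{3}] nothing but 3 survives at r2c9, so r2c9=3.
Step 20. [r8c7∈{6}] nothing but 6 survives at r8c7 ⇒ r8c7=6.
Step 21. [r6c6∈{3}] r6c6's peers cover all but 3, so r6c6=3.
Step 22. [r1c3∈{4}] r1c3's peers cover all but 4. So r1c3=4.
Step 23. [r5c8∈{2}] r5c8's peers cover all but 2 ⇒ r5c8=2.
Step 24. [r4c5∈{7}] r4c5's peers cover all but 7, so r4c5=7.
Step 25. [r9c3∈{8}] r9c3 has the single candidate 8, so r9c3=8.
Step 26. [r2c5∈{2}] nothing but 2 survives at r2c5, so r2c5=2.
Step 27. [r4c9∈{5}] r4c9's peers cover all but 5. So r4c9=5.
Step 28. [r2c4∈{4}] nothing but 4 survives at r2c4, so r2c4=4.
Step 29. [r9c2∈{5}] r9c2 is down to just 5. So r9c2=5.
Step 30. [r8c2∈{2}] r8c2 has the single candidate 2. So r8c2=2.
Step 31. [r7c1∈{4}] r7c1 is down to just 4 ⇒ r7c1=4.
Step 32. [r4c3∈{6}] only 6 remains possible at r4c3 ⇒ r4c3=6.
Step 33. [r5c7∈{8}] r5c7 has the single candidate 8, so r5c7=8.
Step 34. [r8c6∈{9}] r8c6's peers cover all but 9 ⇒ r8c6=9.
Step 35. [r7c4∈{6}] r7c4 has the single candidate 6. So r7c4=6.
Step 36. [r8c3∈{3}] r8c3's peers cover all but 3, so r8c3=3.
Step 37. [r6c2∈{4}] only 4 remains possible at r6c2. So r6c2=4.
Step 38. [r3c1∈{9}] r3c1 has the single candidate 9. So r3c1=9.
Step 39. [r9c8∈{1}] r9c8 is down to just 1 ⇒ r9c8=1.
Step 40. [r9c4∈{7}] r9c4's peers cover all but 7, so r9c4=7.
Step 41. [r6c8∈{7}] only 7 remains possible at r6c8. So r6c8=7.
Step 42. [r1c7∈{1}] only 1 remains possible at r1c7, so r1c7=1.

Answer: 3 7 4 9 5 8 1 6 2 / 5 8 1 4 2 6 7 9 3 / 9 6 2 3 1 7 5 8 4 / 2 9 6 8 7 1 3 4 5 / 1 3 7 5 9 4 8 2 6 / 8 4 5 2 6 3 9 7 1 / 4 1 9 6 8 5 2 3 7 / 7 2 3 1 4 9 6 5 8 / 6 5 8 7 3 2 4 1 9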